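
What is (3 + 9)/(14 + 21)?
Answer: 12/35 ≈ 0.34286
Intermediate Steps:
(3 + 9)/(14 + 21) = 12/35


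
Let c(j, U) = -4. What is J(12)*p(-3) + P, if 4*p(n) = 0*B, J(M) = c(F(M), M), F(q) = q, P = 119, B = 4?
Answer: 119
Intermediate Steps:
J(M) = -4
p(n) = 0 (p(n) = (0*4)/4 = (¼)*0 = 0)
J(12)*p(-3) + P = -4*0 + 119 = 0 + 119 = 119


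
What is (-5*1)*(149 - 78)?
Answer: -355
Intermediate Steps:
(-5*1)*(149 - 78) = -5*71 = -355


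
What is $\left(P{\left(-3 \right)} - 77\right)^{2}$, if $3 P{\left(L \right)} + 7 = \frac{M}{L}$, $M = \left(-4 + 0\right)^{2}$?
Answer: $\frac{532900}{81} \approx 6579.0$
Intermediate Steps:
$M = 16$ ($M = \left(-4\right)^{2} = 16$)
$P{\left(L \right)} = - \frac{7}{3} + \frac{16}{3 L}$ ($P{\left(L \right)} = - \frac{7}{3} + \frac{16 \frac{1}{L}}{3} = - \frac{7}{3} + \frac{16}{3 L}$)
$\left(P{\left(-3 \right)} - 77\right)^{2} = \left(\frac{16 - -21}{3 \left(-3\right)} - 77\right)^{2} = \left(\frac{1}{3} \left(- \frac{1}{3}\right) \left(16 + 21\right) - 77\right)^{2} = \left(\frac{1}{3} \left(- \frac{1}{3}\right) 37 - 77\right)^{2} = \left(- \frac{37}{9} - 77\right)^{2} = \left(- \frac{730}{9}\right)^{2} = \frac{532900}{81}$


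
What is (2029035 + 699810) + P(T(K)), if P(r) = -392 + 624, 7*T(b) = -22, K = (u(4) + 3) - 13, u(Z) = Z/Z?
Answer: 2729077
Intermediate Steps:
u(Z) = 1
K = -9 (K = (1 + 3) - 13 = 4 - 13 = -9)
T(b) = -22/7 (T(b) = (1/7)*(-22) = -22/7)
P(r) = 232
(2029035 + 699810) + P(T(K)) = (2029035 + 699810) + 232 = 2728845 + 232 = 2729077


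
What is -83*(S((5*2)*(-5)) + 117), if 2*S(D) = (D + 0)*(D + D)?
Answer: -217211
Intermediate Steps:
S(D) = D**2 (S(D) = ((D + 0)*(D + D))/2 = (D*(2*D))/2 = (2*D**2)/2 = D**2)
-83*(S((5*2)*(-5)) + 117) = -83*(((5*2)*(-5))**2 + 117) = -83*((10*(-5))**2 + 117) = -83*((-50)**2 + 117) = -83*(2500 + 117) = -83*2617 = -217211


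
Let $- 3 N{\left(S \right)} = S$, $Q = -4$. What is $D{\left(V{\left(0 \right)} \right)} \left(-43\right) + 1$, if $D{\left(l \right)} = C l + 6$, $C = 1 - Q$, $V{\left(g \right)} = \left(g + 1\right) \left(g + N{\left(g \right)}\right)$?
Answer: $-257$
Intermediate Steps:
$N{\left(S \right)} = - \frac{S}{3}$
$V{\left(g \right)} = \frac{2 g \left(1 + g\right)}{3}$ ($V{\left(g \right)} = \left(g + 1\right) \left(g - \frac{g}{3}\right) = \left(1 + g\right) \frac{2 g}{3} = \frac{2 g \left(1 + g\right)}{3}$)
$C = 5$ ($C = 1 - -4 = 1 + 4 = 5$)
$D{\left(l \right)} = 6 + 5 l$ ($D{\left(l \right)} = 5 l + 6 = 6 + 5 l$)
$D{\left(V{\left(0 \right)} \right)} \left(-43\right) + 1 = \left(6 + 5 \cdot \frac{2}{3} \cdot 0 \left(1 + 0\right)\right) \left(-43\right) + 1 = \left(6 + 5 \cdot \frac{2}{3} \cdot 0 \cdot 1\right) \left(-43\right) + 1 = \left(6 + 5 \cdot 0\right) \left(-43\right) + 1 = \left(6 + 0\right) \left(-43\right) + 1 = 6 \left(-43\right) + 1 = -258 + 1 = -257$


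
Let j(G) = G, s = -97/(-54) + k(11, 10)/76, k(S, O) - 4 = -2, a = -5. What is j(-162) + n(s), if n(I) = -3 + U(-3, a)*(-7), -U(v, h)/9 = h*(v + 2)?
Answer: 150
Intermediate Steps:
k(S, O) = 2 (k(S, O) = 4 - 2 = 2)
U(v, h) = -9*h*(2 + v) (U(v, h) = -9*h*(v + 2) = -9*h*(2 + v))
s = 935/513 (s = -97/(-54) + 2/76 = -97*(-1/54) + 2*(1/76) = 97/54 + 1/38 = 935/513 ≈ 1.8226)
n(I) = 312 (n(I) = -3 - 9*(-5)*(2 - 3)*(-7) = -3 - 9*(-5)*(-1)*(-7) = -3 - 45*(-7) = -3 + 315 = 312)
j(-162) + n(s) = -162 + 312 = 150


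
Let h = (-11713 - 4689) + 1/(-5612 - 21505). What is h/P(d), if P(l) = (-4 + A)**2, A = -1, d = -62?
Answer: -88954607/135585 ≈ -656.08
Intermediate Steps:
P(l) = 25 (P(l) = (-4 - 1)**2 = (-5)**2 = 25)
h = -444773035/27117 (h = -16402 + 1/(-27117) = -16402 - 1/27117 = -444773035/27117 ≈ -16402.)
h/P(d) = -444773035/27117/25 = -444773035/27117*1/25 = -88954607/135585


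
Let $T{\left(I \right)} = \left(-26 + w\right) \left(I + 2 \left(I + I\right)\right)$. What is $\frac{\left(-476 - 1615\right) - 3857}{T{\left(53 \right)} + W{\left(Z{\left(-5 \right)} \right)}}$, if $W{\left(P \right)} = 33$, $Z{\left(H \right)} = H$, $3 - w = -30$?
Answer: $- \frac{1487}{472} \approx -3.1504$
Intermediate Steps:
$w = 33$ ($w = 3 - -30 = 3 + 30 = 33$)
$T{\left(I \right)} = 35 I$ ($T{\left(I \right)} = \left(-26 + 33\right) \left(I + 2 \left(I + I\right)\right) = 7 \left(I + 2 \cdot 2 I\right) = 7 \left(I + 4 I\right) = 7 \cdot 5 I = 35 I$)
$\frac{\left(-476 - 1615\right) - 3857}{T{\left(53 \right)} + W{\left(Z{\left(-5 \right)} \right)}} = \frac{\left(-476 - 1615\right) - 3857}{35 \cdot 53 + 33} = \frac{\left(-476 - 1615\right) - 3857}{1855 + 33} = \frac{-2091 - 3857}{1888} = \left(-5948\right) \frac{1}{1888} = - \frac{1487}{472}$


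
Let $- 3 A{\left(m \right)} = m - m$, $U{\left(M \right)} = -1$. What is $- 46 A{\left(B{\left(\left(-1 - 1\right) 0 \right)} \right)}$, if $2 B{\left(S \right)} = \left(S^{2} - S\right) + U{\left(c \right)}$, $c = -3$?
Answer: $0$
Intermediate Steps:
$B{\left(S \right)} = - \frac{1}{2} + \frac{S^{2}}{2} - \frac{S}{2}$ ($B{\left(S \right)} = \frac{\left(S^{2} - S\right) - 1}{2} = \frac{-1 + S^{2} - S}{2} = - \frac{1}{2} + \frac{S^{2}}{2} - \frac{S}{2}$)
$A{\left(m \right)} = 0$ ($A{\left(m \right)} = - \frac{m - m}{3} = \left(- \frac{1}{3}\right) 0 = 0$)
$- 46 A{\left(B{\left(\left(-1 - 1\right) 0 \right)} \right)} = \left(-46\right) 0 = 0$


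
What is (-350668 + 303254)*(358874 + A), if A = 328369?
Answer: -32584939602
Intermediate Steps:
(-350668 + 303254)*(358874 + A) = (-350668 + 303254)*(358874 + 328369) = -47414*687243 = -32584939602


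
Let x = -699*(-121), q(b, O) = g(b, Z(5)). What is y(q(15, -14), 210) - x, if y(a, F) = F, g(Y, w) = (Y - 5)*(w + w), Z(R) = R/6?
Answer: -84369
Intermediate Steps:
Z(R) = R/6 (Z(R) = R*(1/6) = R/6)
g(Y, w) = 2*w*(-5 + Y) (g(Y, w) = (-5 + Y)*(2*w) = 2*w*(-5 + Y))
q(b, O) = -25/3 + 5*b/3 (q(b, O) = 2*((1/6)*5)*(-5 + b) = 2*(5/6)*(-5 + b) = -25/3 + 5*b/3)
x = 84579
y(q(15, -14), 210) - x = 210 - 1*84579 = 210 - 84579 = -84369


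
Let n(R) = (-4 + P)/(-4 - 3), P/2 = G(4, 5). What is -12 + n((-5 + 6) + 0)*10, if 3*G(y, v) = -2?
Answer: -92/21 ≈ -4.3810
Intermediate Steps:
G(y, v) = -⅔ (G(y, v) = (⅓)*(-2) = -⅔)
P = -4/3 (P = 2*(-⅔) = -4/3 ≈ -1.3333)
n(R) = 16/21 (n(R) = (-4 - 4/3)/(-4 - 3) = -16/3/(-7) = -16/3*(-⅐) = 16/21)
-12 + n((-5 + 6) + 0)*10 = -12 + (16/21)*10 = -12 + 160/21 = -92/21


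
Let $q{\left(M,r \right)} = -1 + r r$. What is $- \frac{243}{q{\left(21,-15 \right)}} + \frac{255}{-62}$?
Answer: $- \frac{36093}{6944} \approx -5.1977$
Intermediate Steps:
$q{\left(M,r \right)} = -1 + r^{2}$
$- \frac{243}{q{\left(21,-15 \right)}} + \frac{255}{-62} = - \frac{243}{-1 + \left(-15\right)^{2}} + \frac{255}{-62} = - \frac{243}{-1 + 225} + 255 \left(- \frac{1}{62}\right) = - \frac{243}{224} - \frac{255}{62} = - \frac{36093}{6944}$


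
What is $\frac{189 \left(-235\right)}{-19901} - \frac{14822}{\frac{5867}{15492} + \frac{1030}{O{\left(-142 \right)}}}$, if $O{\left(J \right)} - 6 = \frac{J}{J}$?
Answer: $- \frac{4468209635019}{45481827847} \approx -98.242$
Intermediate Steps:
$O{\left(J \right)} = 7$ ($O{\left(J \right)} = 6 + \frac{J}{J} = 6 + 1 = 7$)
$\frac{189 \left(-235\right)}{-19901} - \frac{14822}{\frac{5867}{15492} + \frac{1030}{O{\left(-142 \right)}}} = \frac{189 \left(-235\right)}{-19901} - \frac{14822}{\frac{5867}{15492} + \frac{1030}{7}} = \left(-44415\right) \left(- \frac{1}{19901}\right) - \frac{14822}{5867 \cdot \frac{1}{15492} + 1030 \cdot \frac{1}{7}} = \frac{6345}{2843} - \frac{14822}{\frac{5867}{15492} + \frac{1030}{7}} = \frac{6345}{2843} - \frac{14822}{\frac{15997829}{108444}} = \frac{6345}{2843} - \frac{1607356968}{15997829} = - \frac{4468209635019}{45481827847}$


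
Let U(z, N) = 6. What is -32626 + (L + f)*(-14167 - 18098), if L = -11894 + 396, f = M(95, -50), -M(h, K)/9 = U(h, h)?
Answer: 372692654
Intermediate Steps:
M(h, K) = -54 (M(h, K) = -9*6 = -54)
f = -54
L = -11498
-32626 + (L + f)*(-14167 - 18098) = -32626 + (-11498 - 54)*(-14167 - 18098) = -32626 - 11552*(-32265) = -32626 + 372725280 = 372692654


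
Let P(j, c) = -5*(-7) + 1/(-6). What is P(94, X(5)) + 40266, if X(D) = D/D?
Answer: 241805/6 ≈ 40301.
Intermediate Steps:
X(D) = 1
P(j, c) = 209/6 (P(j, c) = 35 - ⅙ = 209/6)
P(94, X(5)) + 40266 = 209/6 + 40266 = 241805/6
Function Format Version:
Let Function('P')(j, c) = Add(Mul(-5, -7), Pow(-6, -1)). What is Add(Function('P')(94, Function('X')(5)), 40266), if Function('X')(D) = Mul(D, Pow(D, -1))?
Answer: Rational(241805, 6) ≈ 40301.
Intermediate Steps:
Function('X')(D) = 1
Function('P')(j, c) = Rational(209, 6) (Function('P')(j, c) = Add(35, Rational(-1, 6)) = Rational(209, 6))
Add(Function('P')(94, Function('X')(5)), 40266) = Add(Rational(209, 6), 40266) = Rational(241805, 6)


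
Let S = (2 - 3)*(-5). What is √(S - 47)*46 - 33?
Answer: -33 + 46*I*√42 ≈ -33.0 + 298.11*I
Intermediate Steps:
S = 5 (S = -1*(-5) = 5)
√(S - 47)*46 - 33 = √(5 - 47)*46 - 33 = √(-42)*46 - 33 = (I*√42)*46 - 33 = 46*I*√42 - 33 = -33 + 46*I*√42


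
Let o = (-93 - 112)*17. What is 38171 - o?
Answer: 41656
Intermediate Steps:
o = -3485 (o = -205*17 = -3485)
38171 - o = 38171 - 1*(-3485) = 38171 + 3485 = 41656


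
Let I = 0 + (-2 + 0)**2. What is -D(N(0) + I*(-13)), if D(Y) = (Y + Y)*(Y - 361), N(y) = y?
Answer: -42952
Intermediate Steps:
I = 4 (I = 0 + (-2)**2 = 0 + 4 = 4)
D(Y) = 2*Y*(-361 + Y) (D(Y) = (2*Y)*(-361 + Y) = 2*Y*(-361 + Y))
-D(N(0) + I*(-13)) = -2*(0 + 4*(-13))*(-361 + (0 + 4*(-13))) = -2*(0 - 52)*(-361 + (0 - 52)) = -2*(-52)*(-361 - 52) = -2*(-52)*(-413) = -1*42952 = -42952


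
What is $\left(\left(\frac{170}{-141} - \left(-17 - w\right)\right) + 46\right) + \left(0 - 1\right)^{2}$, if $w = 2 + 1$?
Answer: $\frac{9277}{141} \approx 65.794$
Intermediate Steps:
$w = 3$
$\left(\left(\frac{170}{-141} - \left(-17 - w\right)\right) + 46\right) + \left(0 - 1\right)^{2} = \left(\left(\frac{170}{-141} - \left(-17 - 3\right)\right) + 46\right) + \left(0 - 1\right)^{2} = \left(\left(170 \left(- \frac{1}{141}\right) - \left(-17 - 3\right)\right) + 46\right) + \left(-1\right)^{2} = \left(\left(- \frac{170}{141} - -20\right) + 46\right) + 1 = \left(\left(- \frac{170}{141} + 20\right) + 46\right) + 1 = \left(\frac{2650}{141} + 46\right) + 1 = \frac{9136}{141} + 1 = \frac{9277}{141}$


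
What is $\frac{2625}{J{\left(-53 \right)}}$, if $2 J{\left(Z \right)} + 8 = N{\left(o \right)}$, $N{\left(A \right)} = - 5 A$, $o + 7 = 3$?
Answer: $\frac{875}{2} \approx 437.5$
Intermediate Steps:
$o = -4$ ($o = -7 + 3 = -4$)
$J{\left(Z \right)} = 6$ ($J{\left(Z \right)} = -4 + \frac{\left(-5\right) \left(-4\right)}{2} = -4 + \frac{1}{2} \cdot 20 = -4 + 10 = 6$)
$\frac{2625}{J{\left(-53 \right)}} = \frac{2625}{6} = 2625 \cdot \frac{1}{6} = \frac{875}{2}$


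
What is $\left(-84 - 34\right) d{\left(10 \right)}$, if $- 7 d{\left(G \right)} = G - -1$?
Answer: $\frac{1298}{7} \approx 185.43$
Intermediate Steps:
$d{\left(G \right)} = - \frac{1}{7} - \frac{G}{7}$ ($d{\left(G \right)} = - \frac{G - -1}{7} = - \frac{G + 1}{7} = - \frac{1 + G}{7} = - \frac{1}{7} - \frac{G}{7}$)
$\left(-84 - 34\right) d{\left(10 \right)} = \left(-84 - 34\right) \left(- \frac{1}{7} - \frac{10}{7}\right) = - 118 \left(- \frac{1}{7} - \frac{10}{7}\right) = \left(-118\right) \left(- \frac{11}{7}\right) = \frac{1298}{7}$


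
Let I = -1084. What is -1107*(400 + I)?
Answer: 757188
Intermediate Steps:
-1107*(400 + I) = -1107*(400 - 1084) = -1107*(-684) = 757188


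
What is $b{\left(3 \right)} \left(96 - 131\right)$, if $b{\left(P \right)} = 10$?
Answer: $-350$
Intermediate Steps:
$b{\left(3 \right)} \left(96 - 131\right) = 10 \left(96 - 131\right) = 10 \left(-35\right) = -350$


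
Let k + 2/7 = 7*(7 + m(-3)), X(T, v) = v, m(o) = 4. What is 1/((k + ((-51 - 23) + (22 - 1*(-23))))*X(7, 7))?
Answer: 1/334 ≈ 0.0029940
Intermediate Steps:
k = 537/7 (k = -2/7 + 7*(7 + 4) = -2/7 + 7*11 = -2/7 + 77 = 537/7 ≈ 76.714)
1/((k + ((-51 - 23) + (22 - 1*(-23))))*X(7, 7)) = 1/((537/7 + ((-51 - 23) + (22 - 1*(-23))))*7) = 1/((537/7 + (-74 + (22 + 23)))*7) = 1/((537/7 + (-74 + 45))*7) = 1/((537/7 - 29)*7) = 1/((334/7)*7) = 1/334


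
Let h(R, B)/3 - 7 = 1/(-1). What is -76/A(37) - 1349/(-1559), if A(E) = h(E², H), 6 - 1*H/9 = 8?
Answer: -47101/14031 ≈ -3.3569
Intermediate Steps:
H = -18 (H = 54 - 9*8 = 54 - 72 = -18)
h(R, B) = 18 (h(R, B) = 21 + 3/(-1) = 21 + 3*(-1) = 21 - 3 = 18)
A(E) = 18
-76/A(37) - 1349/(-1559) = -76/18 - 1349/(-1559) = -76*1/18 - 1349*(-1/1559) = -38/9 + 1349/1559 = -47101/14031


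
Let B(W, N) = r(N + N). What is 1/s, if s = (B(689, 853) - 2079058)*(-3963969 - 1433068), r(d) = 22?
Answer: 1/11220634216332 ≈ 8.9122e-14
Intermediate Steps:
B(W, N) = 22
s = 11220634216332 (s = (22 - 2079058)*(-3963969 - 1433068) = -2079036*(-5397037) = 11220634216332)
1/s = 1/11220634216332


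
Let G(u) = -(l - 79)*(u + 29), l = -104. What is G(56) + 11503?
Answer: 27058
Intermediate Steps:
G(u) = 5307 + 183*u (G(u) = -(-104 - 79)*(u + 29) = -(-183)*(29 + u) = -(-5307 - 183*u) = 5307 + 183*u)
G(56) + 11503 = (5307 + 183*56) + 11503 = (5307 + 10248) + 11503 = 15555 + 11503 = 27058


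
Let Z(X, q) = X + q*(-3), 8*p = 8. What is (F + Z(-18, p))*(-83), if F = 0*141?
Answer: 1743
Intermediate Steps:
F = 0
p = 1 (p = (1/8)*8 = 1)
Z(X, q) = X - 3*q
(F + Z(-18, p))*(-83) = (0 + (-18 - 3*1))*(-83) = (0 + (-18 - 3))*(-83) = (0 - 21)*(-83) = -21*(-83) = 1743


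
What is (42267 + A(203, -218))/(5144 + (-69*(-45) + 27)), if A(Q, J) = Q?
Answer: 21235/4138 ≈ 5.1317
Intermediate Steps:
(42267 + A(203, -218))/(5144 + (-69*(-45) + 27)) = (42267 + 203)/(5144 + (-69*(-45) + 27)) = 42470/(5144 + (3105 + 27)) = 42470/(5144 + 3132) = 42470/8276 = 42470*(1/8276) = 21235/4138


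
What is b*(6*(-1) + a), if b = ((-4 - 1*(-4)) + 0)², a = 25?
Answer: 0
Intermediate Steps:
b = 0 (b = ((-4 + 4) + 0)² = (0 + 0)² = 0² = 0)
b*(6*(-1) + a) = 0*(6*(-1) + 25) = 0*(-6 + 25) = 0*19 = 0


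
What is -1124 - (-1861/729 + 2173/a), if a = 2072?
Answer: -1695516637/1510488 ≈ -1122.5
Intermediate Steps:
-1124 - (-1861/729 + 2173/a) = -1124 - (-1861/729 + 2173/2072) = -1124 - 1*(-2271875/1510488) = -1124 + 2271875/1510488 = -1695516637/1510488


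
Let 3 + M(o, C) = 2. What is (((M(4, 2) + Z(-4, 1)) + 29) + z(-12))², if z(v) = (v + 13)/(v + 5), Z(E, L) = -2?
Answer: 32761/49 ≈ 668.59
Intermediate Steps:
M(o, C) = -1 (M(o, C) = -3 + 2 = -1)
z(v) = (13 + v)/(5 + v)
(((M(4, 2) + Z(-4, 1)) + 29) + z(-12))² = (((-1 - 2) + 29) + (13 - 12)/(5 - 12))² = ((-3 + 29) + 1/(-7))² = (26 - ⅐*1)² = (26 - ⅐)² = (181/7)² = 32761/49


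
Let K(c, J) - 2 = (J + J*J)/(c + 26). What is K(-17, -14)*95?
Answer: 19000/9 ≈ 2111.1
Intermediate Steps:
K(c, J) = 2 + (J + J**2)/(26 + c) (K(c, J) = 2 + (J + J*J)/(c + 26) = 2 + (J + J**2)/(26 + c))
K(-17, -14)*95 = ((52 - 14 + (-14)**2 + 2*(-17))/(26 - 17))*95 = ((52 - 14 + 196 - 34)/9)*95 = ((1/9)*200)*95 = (200/9)*95 = 19000/9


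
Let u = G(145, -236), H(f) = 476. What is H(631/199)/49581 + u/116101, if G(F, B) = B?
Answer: 6223280/822343383 ≈ 0.0075677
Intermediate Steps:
u = -236
H(631/199)/49581 + u/116101 = 476/49581 - 236/116101 = 476*(1/49581) - 236*1/116101 = 68/7083 - 236/116101 = 6223280/822343383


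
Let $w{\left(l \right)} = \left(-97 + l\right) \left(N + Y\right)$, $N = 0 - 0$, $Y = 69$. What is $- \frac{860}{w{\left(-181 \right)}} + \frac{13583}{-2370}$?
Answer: $- \frac{14361717}{2525630} \approx -5.6864$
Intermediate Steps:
$N = 0$ ($N = 0 + 0 = 0$)
$w{\left(l \right)} = -6693 + 69 l$ ($w{\left(l \right)} = \left(-97 + l\right) \left(0 + 69\right) = \left(-97 + l\right) 69 = -6693 + 69 l$)
$- \frac{860}{w{\left(-181 \right)}} + \frac{13583}{-2370} = - \frac{860}{-6693 + 69 \left(-181\right)} + \frac{13583}{-2370} = - \frac{860}{-6693 - 12489} + 13583 \left(- \frac{1}{2370}\right) = - \frac{860}{-19182} - \frac{13583}{2370} = \left(-860\right) \left(- \frac{1}{19182}\right) - \frac{13583}{2370} = \frac{430}{9591} - \frac{13583}{2370} = - \frac{14361717}{2525630}$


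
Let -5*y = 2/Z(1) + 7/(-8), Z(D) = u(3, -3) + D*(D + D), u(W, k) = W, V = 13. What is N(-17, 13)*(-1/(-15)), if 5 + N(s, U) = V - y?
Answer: 527/1000 ≈ 0.52700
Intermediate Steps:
Z(D) = 3 + 2*D**2 (Z(D) = 3 + D*(D + D) = 3 + D*(2*D) = 3 + 2*D**2)
y = 19/200 (y = -(2/(3 + 2*1**2) + 7/(-8))/5 = -(2/(3 + 2*1) + 7*(-1/8))/5 = -(2/(3 + 2) - 7/8)/5 = -(2/5 - 7/8)/5 = -1/5*(-19/40) = 19/200 ≈ 0.095000)
N(s, U) = 1581/200 (N(s, U) = -5 + (13 - 1*19/200) = -5 + (13 - 19/200) = -5 + 2581/200 = 1581/200)
N(-17, 13)*(-1/(-15)) = 1581*(-1/(-15))/200 = 1581*(-1*(-1/15))/200 = (1581/200)*(1/15) = 527/1000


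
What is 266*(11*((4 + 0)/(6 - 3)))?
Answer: 11704/3 ≈ 3901.3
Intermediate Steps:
266*(11*((4 + 0)/(6 - 3))) = 266*(11*(4/3)) = 266*(44/3) = 11704/3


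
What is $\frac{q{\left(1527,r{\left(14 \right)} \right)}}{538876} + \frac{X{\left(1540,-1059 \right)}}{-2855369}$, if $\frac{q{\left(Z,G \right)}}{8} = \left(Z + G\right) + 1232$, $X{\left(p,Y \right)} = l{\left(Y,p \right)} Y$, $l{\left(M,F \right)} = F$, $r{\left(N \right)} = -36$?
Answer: $\frac{21387106174}{34970223301} \approx 0.61158$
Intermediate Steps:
$X{\left(p,Y \right)} = Y p$ ($X{\left(p,Y \right)} = p Y = Y p$)
$q{\left(Z,G \right)} = 9856 + 8 G + 8 Z$ ($q{\left(Z,G \right)} = 8 \left(\left(Z + G\right) + 1232\right) = 8 \left(\left(G + Z\right) + 1232\right) = 8 \left(1232 + G + Z\right) = 9856 + 8 G + 8 Z$)
$\frac{q{\left(1527,r{\left(14 \right)} \right)}}{538876} + \frac{X{\left(1540,-1059 \right)}}{-2855369} = \frac{9856 + 8 \left(-36\right) + 8 \cdot 1527}{538876} + \frac{\left(-1059\right) 1540}{-2855369} = \left(9856 - 288 + 12216\right) \frac{1}{538876} - - \frac{148260}{259579} = 21784 \cdot \frac{1}{538876} + \frac{148260}{259579} = \frac{5446}{134719} + \frac{148260}{259579} = \frac{21387106174}{34970223301}$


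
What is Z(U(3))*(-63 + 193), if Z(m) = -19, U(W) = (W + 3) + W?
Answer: -2470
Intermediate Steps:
U(W) = 3 + 2*W (U(W) = (3 + W) + W = 3 + 2*W)
Z(U(3))*(-63 + 193) = -19*(-63 + 193) = -19*130 = -2470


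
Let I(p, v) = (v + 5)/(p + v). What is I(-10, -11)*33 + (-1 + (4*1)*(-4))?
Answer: -53/7 ≈ -7.5714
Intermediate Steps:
I(p, v) = (5 + v)/(p + v)
I(-10, -11)*33 + (-1 + (4*1)*(-4)) = ((5 - 11)/(-10 - 11))*33 + (-1 + (4*1)*(-4)) = (-6/(-21))*33 + (-1 + 4*(-4)) = -1/21*(-6)*33 + (-1 - 16) = (2/7)*33 - 17 = 66/7 - 17 = -53/7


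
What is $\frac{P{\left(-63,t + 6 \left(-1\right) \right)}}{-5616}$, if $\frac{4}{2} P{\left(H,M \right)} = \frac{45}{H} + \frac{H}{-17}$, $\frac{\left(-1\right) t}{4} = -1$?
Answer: $- \frac{89}{334152} \approx -0.00026635$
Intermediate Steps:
$t = 4$ ($t = \left(-4\right) \left(-1\right) = 4$)
$P{\left(H,M \right)} = - \frac{H}{34} + \frac{45}{2 H}$ ($P{\left(H,M \right)} = \frac{\frac{45}{H} + \frac{H}{-17}}{2} = \frac{\frac{45}{H} + H \left(- \frac{1}{17}\right)}{2} = \frac{\frac{45}{H} - \frac{H}{17}}{2} = - \frac{H}{34} + \frac{45}{2 H}$)
$\frac{P{\left(-63,t + 6 \left(-1\right) \right)}}{-5616} = \frac{\frac{1}{34} \frac{1}{-63} \left(765 - \left(-63\right)^{2}\right)}{-5616} = \frac{1}{34} \left(- \frac{1}{63}\right) \left(765 - 3969\right) \left(- \frac{1}{5616}\right) = \frac{1}{34} \left(- \frac{1}{63}\right) \left(-3204\right) \left(- \frac{1}{5616}\right) = \frac{178}{119} \left(- \frac{1}{5616}\right) = - \frac{89}{334152}$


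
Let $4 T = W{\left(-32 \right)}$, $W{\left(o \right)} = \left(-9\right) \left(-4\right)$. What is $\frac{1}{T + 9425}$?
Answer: $\frac{1}{9434} \approx 0.000106$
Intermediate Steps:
$W{\left(o \right)} = 36$
$T = 9$ ($T = \frac{1}{4} \cdot 36 = 9$)
$\frac{1}{T + 9425} = \frac{1}{9 + 9425} = \frac{1}{9434}$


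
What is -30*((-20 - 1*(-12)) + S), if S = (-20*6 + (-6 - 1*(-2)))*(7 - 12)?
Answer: -18360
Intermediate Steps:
S = 620 (S = (-120 + (-6 + 2))*(-5) = (-120 - 4)*(-5) = -124*(-5) = 620)
-30*((-20 - 1*(-12)) + S) = -30*((-20 - 1*(-12)) + 620) = -30*((-20 + 12) + 620) = -30*(-8 + 620) = -30*612 = -18360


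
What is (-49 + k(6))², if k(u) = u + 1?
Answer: 1764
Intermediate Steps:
k(u) = 1 + u
(-49 + k(6))² = (-49 + (1 + 6))² = (-49 + 7)² = (-42)² = 1764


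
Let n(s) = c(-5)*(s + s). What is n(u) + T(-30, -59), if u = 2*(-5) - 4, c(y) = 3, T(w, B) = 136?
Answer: 52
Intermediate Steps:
u = -14 (u = -10 - 4 = -14)
n(s) = 6*s (n(s) = 3*(s + s) = 3*(2*s) = 6*s)
n(u) + T(-30, -59) = 6*(-14) + 136 = -84 + 136 = 52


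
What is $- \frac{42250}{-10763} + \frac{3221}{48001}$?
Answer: $\frac{2062709873}{516634763} \approx 3.9926$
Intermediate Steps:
$- \frac{42250}{-10763} + \frac{3221}{48001} = \left(-42250\right) \left(- \frac{1}{10763}\right) + 3221 \cdot \frac{1}{48001} = \frac{42250}{10763} + \frac{3221}{48001} = \frac{2062709873}{516634763}$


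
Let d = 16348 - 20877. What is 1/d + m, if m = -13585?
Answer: -61526466/4529 ≈ -13585.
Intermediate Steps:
d = -4529
1/d + m = 1/(-4529) - 13585 = -1/4529 - 13585 = -61526466/4529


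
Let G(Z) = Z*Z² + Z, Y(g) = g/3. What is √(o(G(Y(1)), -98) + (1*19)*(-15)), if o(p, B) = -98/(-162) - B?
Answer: I*√15098/9 ≈ 13.653*I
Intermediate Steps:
Y(g) = g/3 (Y(g) = g*(⅓) = g/3)
G(Z) = Z + Z³ (G(Z) = Z³ + Z = Z + Z³)
o(p, B) = 49/81 - B (o(p, B) = -98*(-1/162) - B = 49/81 - B)
√(o(G(Y(1)), -98) + (1*19)*(-15)) = √((49/81 - 1*(-98)) + (1*19)*(-15)) = √((49/81 + 98) + 19*(-15)) = √(7987/81 - 285) = √(-15098/81) = I*√15098/9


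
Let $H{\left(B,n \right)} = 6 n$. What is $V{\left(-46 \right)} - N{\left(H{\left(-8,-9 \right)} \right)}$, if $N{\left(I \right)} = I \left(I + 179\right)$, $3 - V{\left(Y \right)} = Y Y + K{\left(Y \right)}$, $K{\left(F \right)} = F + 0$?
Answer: $4683$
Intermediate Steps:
$K{\left(F \right)} = F$
$V{\left(Y \right)} = 3 - Y - Y^{2}$ ($V{\left(Y \right)} = 3 - \left(Y Y + Y\right) = 3 - \left(Y^{2} + Y\right) = 3 - \left(Y + Y^{2}\right) = 3 - Y - Y^{2}$)
$N{\left(I \right)} = I \left(179 + I\right)$
$V{\left(-46 \right)} - N{\left(H{\left(-8,-9 \right)} \right)} = \left(3 - -46 - \left(-46\right)^{2}\right) - 6 \left(-9\right) \left(179 + 6 \left(-9\right)\right) = \left(3 + 46 - 2116\right) - - 54 \left(179 - 54\right) = \left(3 + 46 - 2116\right) - \left(-54\right) 125 = -2067 - -6750 = -2067 + 6750 = 4683$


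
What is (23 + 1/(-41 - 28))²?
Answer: 2515396/4761 ≈ 528.33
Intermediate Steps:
(23 + 1/(-41 - 28))² = (23 + 1/(-69))² = (23 - 1/69)² = (1586/69)² = 2515396/4761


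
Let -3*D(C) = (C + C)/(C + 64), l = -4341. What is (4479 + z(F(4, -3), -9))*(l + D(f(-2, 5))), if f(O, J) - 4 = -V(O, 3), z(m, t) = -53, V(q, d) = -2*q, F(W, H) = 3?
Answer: -19213266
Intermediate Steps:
f(O, J) = 4 + 2*O (f(O, J) = 4 - (-2)*O = 4 + 2*O)
D(C) = -2*C/(3*(64 + C)) (D(C) = -(C + C)/(3*(C + 64)) = -2*C/(3*(64 + C)))
(4479 + z(F(4, -3), -9))*(l + D(f(-2, 5))) = (4479 - 53)*(-4341 - 2*(4 + 2*(-2))/(192 + 3*(4 + 2*(-2)))) = 4426*(-4341 - 2*(4 - 4)/(192 + 3*(4 - 4))) = 4426*(-4341 - 2*0/(192 + 3*0)) = 4426*(-4341 - 2*0/(192 + 0)) = 4426*(-4341 - 2*0/192) = 4426*(-4341 - 2*0*1/192) = 4426*(-4341 + 0) = 4426*(-4341) = -19213266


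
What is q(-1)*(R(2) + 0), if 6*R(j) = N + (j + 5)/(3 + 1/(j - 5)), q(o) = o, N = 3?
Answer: -15/16 ≈ -0.93750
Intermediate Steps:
R(j) = ½ + (5 + j)/(6*(3 + 1/(-5 + j))) (R(j) = (3 + (j + 5)/(3 + 1/(j - 5)))/6 = (3 + (5 + j)/(3 + 1/(-5 + j)))/6 = ½ + (5 + j)/(6*(3 + 1/(-5 + j))))
q(-1)*(R(2) + 0) = -((-67 + 2² + 9*2)/(6*(-14 + 3*2)) + 0) = -((-67 + 4 + 18)/(6*(-14 + 6)) + 0) = -((⅙)*(-45)/(-8) + 0) = -((⅙)*(-⅛)*(-45) + 0) = -(15/16 + 0) = -1*15/16 = -15/16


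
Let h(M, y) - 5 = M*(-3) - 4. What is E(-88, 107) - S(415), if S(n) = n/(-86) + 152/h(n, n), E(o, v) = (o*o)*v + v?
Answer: 22164943723/26746 ≈ 8.2872e+5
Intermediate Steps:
E(o, v) = v + v*o² (E(o, v) = o²*v + v = v*o² + v = v + v*o²)
h(M, y) = 1 - 3*M (h(M, y) = 5 + (M*(-3) - 4) = 5 + (-3*M - 4) = 5 + (-4 - 3*M) = 1 - 3*M)
S(n) = 152/(1 - 3*n) - n/86 (S(n) = n/(-86) + 152/(1 - 3*n) = n*(-1/86) + 152/(1 - 3*n) = -n/86 + 152/(1 - 3*n) = 152/(1 - 3*n) - n/86)
E(-88, 107) - S(415) = 107*(1 + (-88)²) - (-13072 + 415 - 3*415²)/(86*(-1 + 3*415)) = 107*(1 + 7744) - (-13072 + 415 - 3*172225)/(86*(-1 + 1245)) = 107*7745 - (-13072 + 415 - 516675)/(86*1244) = 828715 - (-529332)/(86*1244) = 828715 - 1*(-132333/26746) = 828715 + 132333/26746 = 22164943723/26746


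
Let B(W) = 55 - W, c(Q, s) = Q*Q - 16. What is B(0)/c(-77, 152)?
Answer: 55/5913 ≈ 0.0093015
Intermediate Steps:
c(Q, s) = -16 + Q² (c(Q, s) = Q² - 16 = -16 + Q²)
B(0)/c(-77, 152) = (55 - 1*0)/(-16 + (-77)²) = (55 + 0)/(-16 + 5929) = 55/5913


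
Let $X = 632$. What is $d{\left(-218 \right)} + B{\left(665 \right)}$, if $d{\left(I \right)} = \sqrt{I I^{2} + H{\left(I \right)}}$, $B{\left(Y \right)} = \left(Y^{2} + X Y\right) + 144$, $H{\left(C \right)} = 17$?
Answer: $862649 + 3 i \sqrt{1151135} \approx 8.6265 \cdot 10^{5} + 3218.7 i$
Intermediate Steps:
$B{\left(Y \right)} = 144 + Y^{2} + 632 Y$ ($B{\left(Y \right)} = \left(Y^{2} + 632 Y\right) + 144 = 144 + Y^{2} + 632 Y$)
$d{\left(I \right)} = \sqrt{17 + I^{3}}$ ($d{\left(I \right)} = \sqrt{I I^{2} + 17} = \sqrt{I^{3} + 17} = \sqrt{17 + I^{3}}$)
$d{\left(-218 \right)} + B{\left(665 \right)} = \sqrt{17 + \left(-218\right)^{3}} + \left(144 + 665^{2} + 632 \cdot 665\right) = \sqrt{17 - 10360232} + \left(144 + 442225 + 420280\right) = \sqrt{-10360215} + 862649 = 3 i \sqrt{1151135} + 862649 = 862649 + 3 i \sqrt{1151135}$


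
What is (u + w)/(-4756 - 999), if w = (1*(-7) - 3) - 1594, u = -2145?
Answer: 3749/5755 ≈ 0.65143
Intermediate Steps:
w = -1604 (w = (-7 - 3) - 1594 = -10 - 1594 = -1604)
(u + w)/(-4756 - 999) = (-2145 - 1604)/(-4756 - 999) = -3749/(-5755) = -3749*(-1/5755) = 3749/5755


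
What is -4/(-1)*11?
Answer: 44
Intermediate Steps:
-4/(-1)*11 = -4*(-1)*11 = 4*11 = 44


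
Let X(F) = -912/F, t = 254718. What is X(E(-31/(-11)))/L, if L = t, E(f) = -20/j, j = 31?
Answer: 1178/212265 ≈ 0.0055497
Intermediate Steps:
E(f) = -20/31
L = 254718
X(E(-31/(-11)))/L = -912/(-20/31)/254718 = -912*(-31/20)*(1/254718) = (7068/5)*(1/254718) = 1178/212265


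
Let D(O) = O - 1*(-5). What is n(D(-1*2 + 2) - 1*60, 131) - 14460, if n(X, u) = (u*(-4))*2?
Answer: -15508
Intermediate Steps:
D(O) = 5 + O (D(O) = O + 5 = 5 + O)
n(X, u) = -8*u (n(X, u) = -4*u*2 = -8*u)
n(D(-1*2 + 2) - 1*60, 131) - 14460 = -8*131 - 14460 = -1048 - 14460 = -15508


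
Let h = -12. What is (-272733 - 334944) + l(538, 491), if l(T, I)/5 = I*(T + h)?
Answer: 683653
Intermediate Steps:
l(T, I) = 5*I*(-12 + T) (l(T, I) = 5*(I*(T - 12)) = 5*(I*(-12 + T)) = 5*I*(-12 + T))
(-272733 - 334944) + l(538, 491) = (-272733 - 334944) + 5*491*(-12 + 538) = -607677 + 5*491*526 = -607677 + 1291330 = 683653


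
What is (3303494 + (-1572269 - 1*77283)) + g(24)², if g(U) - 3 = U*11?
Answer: 1725231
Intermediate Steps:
g(U) = 3 + 11*U (g(U) = 3 + U*11 = 3 + 11*U)
(3303494 + (-1572269 - 1*77283)) + g(24)² = (3303494 + (-1572269 - 1*77283)) + (3 + 11*24)² = (3303494 + (-1572269 - 77283)) + (3 + 264)² = (3303494 - 1649552) + 267² = 1653942 + 71289 = 1725231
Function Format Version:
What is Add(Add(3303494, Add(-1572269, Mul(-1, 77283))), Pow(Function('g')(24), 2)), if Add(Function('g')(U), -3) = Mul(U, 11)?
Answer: 1725231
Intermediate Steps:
Function('g')(U) = Add(3, Mul(11, U)) (Function('g')(U) = Add(3, Mul(U, 11)) = Add(3, Mul(11, U)))
Add(Add(3303494, Add(-1572269, Mul(-1, 77283))), Pow(Function('g')(24), 2)) = Add(Add(3303494, Add(-1572269, Mul(-1, 77283))), Pow(Add(3, Mul(11, 24)), 2)) = Add(Add(3303494, Add(-1572269, -77283)), Pow(Add(3, 264), 2)) = Add(Add(3303494, -1649552), Pow(267, 2)) = Add(1653942, 71289) = 1725231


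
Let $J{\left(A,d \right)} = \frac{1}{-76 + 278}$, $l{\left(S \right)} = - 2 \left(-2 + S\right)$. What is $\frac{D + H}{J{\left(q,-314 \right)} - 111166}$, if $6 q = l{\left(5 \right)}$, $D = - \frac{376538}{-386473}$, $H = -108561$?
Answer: $\frac{1210716400090}{1239779490309} \approx 0.97656$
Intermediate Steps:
$l{\left(S \right)} = 4 - 2 S$
$D = \frac{376538}{386473}$ ($D = \left(-376538\right) \left(- \frac{1}{386473}\right) = \frac{376538}{386473} \approx 0.97429$)
$q = -1$ ($q = \frac{4 - 10}{6} = \frac{1}{6} \left(-6\right) = -1$)
$J{\left(A,d \right)} = \frac{1}{202}$
$\frac{D + H}{J{\left(q,-314 \right)} - 111166} = \frac{\frac{376538}{386473} - 108561}{\frac{1}{202} - 111166} = - \frac{41955518815}{386473 \left(- \frac{22455531}{202}\right)} = \left(- \frac{41955518815}{386473}\right) \left(- \frac{202}{22455531}\right) = \frac{1210716400090}{1239779490309}$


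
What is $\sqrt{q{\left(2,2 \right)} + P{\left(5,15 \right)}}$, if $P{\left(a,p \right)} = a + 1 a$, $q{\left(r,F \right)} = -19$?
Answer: $3 i \approx 3.0 i$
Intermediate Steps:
$P{\left(a,p \right)} = 2 a$ ($P{\left(a,p \right)} = a + a = 2 a$)
$\sqrt{q{\left(2,2 \right)} + P{\left(5,15 \right)}} = \sqrt{-19 + 2 \cdot 5} = \sqrt{-19 + 10} = \sqrt{-9} = 3 i$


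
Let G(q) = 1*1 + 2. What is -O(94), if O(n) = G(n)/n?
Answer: -3/94 ≈ -0.031915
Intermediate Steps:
G(q) = 3 (G(q) = 1 + 2 = 3)
O(n) = 3/n
-O(94) = -3/94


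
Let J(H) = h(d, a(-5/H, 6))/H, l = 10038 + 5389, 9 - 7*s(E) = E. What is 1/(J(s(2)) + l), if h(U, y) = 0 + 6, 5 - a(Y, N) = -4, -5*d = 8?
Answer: 1/15433 ≈ 6.4796e-5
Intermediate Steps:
d = -8/5 (d = -1/5*8 = -8/5 ≈ -1.6000)
s(E) = 9/7 - E/7
a(Y, N) = 9 (a(Y, N) = 5 - 1*(-4) = 5 + 4 = 9)
l = 15427
h(U, y) = 6
J(H) = 6/H
1/(J(s(2)) + l) = 1/(6/(9/7 - 1/7*2) + 15427) = 1/(6/(9/7 - 2/7) + 15427) = 1/(6/1 + 15427) = 1/(6*1 + 15427) = 1/(6 + 15427) = 1/15433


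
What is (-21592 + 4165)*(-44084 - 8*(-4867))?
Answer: 89714196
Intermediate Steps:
(-21592 + 4165)*(-44084 - 8*(-4867)) = -17427*(-44084 + 38936) = -17427*(-5148) = 89714196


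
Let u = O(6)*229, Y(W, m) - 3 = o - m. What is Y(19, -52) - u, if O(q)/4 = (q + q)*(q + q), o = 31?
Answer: -131818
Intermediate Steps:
Y(W, m) = 34 - m (Y(W, m) = 3 + (31 - m) = 34 - m)
O(q) = 16*q**2 (O(q) = 4*((q + q)*(q + q)) = 4*((2*q)*(2*q)) = 4*(4*q**2) = 16*q**2)
u = 131904 (u = (16*6**2)*229 = (16*36)*229 = 576*229 = 131904)
Y(19, -52) - u = (34 - 1*(-52)) - 1*131904 = (34 + 52) - 131904 = 86 - 131904 = -131818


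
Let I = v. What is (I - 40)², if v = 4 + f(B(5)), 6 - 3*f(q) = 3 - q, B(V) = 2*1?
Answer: 10609/9 ≈ 1178.8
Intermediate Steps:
B(V) = 2
f(q) = 1 + q/3 (f(q) = 2 - (3 - q)/3 = 2 + (-1 + q/3) = 1 + q/3)
v = 17/3 (v = 4 + (1 + (⅓)*2) = 4 + (1 + ⅔) = 4 + 5/3 = 17/3 ≈ 5.6667)
I = 17/3 ≈ 5.6667
(I - 40)² = (17/3 - 40)² = (-103/3)² = 10609/9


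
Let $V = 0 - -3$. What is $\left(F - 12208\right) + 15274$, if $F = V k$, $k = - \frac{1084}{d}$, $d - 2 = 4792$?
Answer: $\frac{2449192}{799} \approx 3065.3$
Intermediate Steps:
$d = 4794$ ($d = 2 + 4792 = 4794$)
$V = 3$ ($V = 0 + 3 = 3$)
$k = - \frac{542}{2397}$ ($k = - \frac{1084}{4794} = \left(-1084\right) \frac{1}{4794} = - \frac{542}{2397} \approx -0.22612$)
$F = - \frac{542}{799}$ ($F = 3 \left(- \frac{542}{2397}\right) = - \frac{542}{799} \approx -0.67835$)
$\left(F - 12208\right) + 15274 = \left(- \frac{542}{799} - 12208\right) + 15274 = - \frac{9754734}{799} + 15274 = \frac{2449192}{799}$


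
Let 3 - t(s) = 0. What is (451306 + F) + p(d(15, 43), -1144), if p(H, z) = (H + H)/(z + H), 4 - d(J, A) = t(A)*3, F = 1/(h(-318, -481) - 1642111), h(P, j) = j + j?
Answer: 94668499618327/209765653 ≈ 4.5131e+5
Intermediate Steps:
t(s) = 3 (t(s) = 3 - 1*0 = 3 + 0 = 3)
h(P, j) = 2*j
F = -1/1643073 (F = 1/(2*(-481) - 1642111) = 1/(-962 - 1642111) = 1/(-1643073) = -1/1643073 ≈ -6.0862e-7)
d(J, A) = -5 (d(J, A) = 4 - 3*3 = 4 - 1*9 = 4 - 9 = -5)
p(H, z) = 2*H/(H + z) (p(H, z) = (2*H)/(H + z) = 2*H/(H + z))
(451306 + F) + p(d(15, 43), -1144) = (451306 - 1/1643073) + 2*(-5)/(-5 - 1144) = 741528703337/1643073 + 2*(-5)/(-1149) = 741528703337/1643073 + 2*(-5)*(-1/1149) = 741528703337/1643073 + 10/1149 = 94668499618327/209765653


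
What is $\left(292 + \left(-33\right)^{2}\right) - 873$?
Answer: $508$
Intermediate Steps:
$\left(292 + \left(-33\right)^{2}\right) - 873 = \left(292 + 1089\right) - 873 = 1381 - 873 = 508$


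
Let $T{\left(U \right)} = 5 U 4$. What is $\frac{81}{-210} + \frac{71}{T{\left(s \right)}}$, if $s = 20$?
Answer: $- \frac{583}{2800} \approx -0.20821$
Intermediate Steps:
$T{\left(U \right)} = 20 U$
$\frac{81}{-210} + \frac{71}{T{\left(s \right)}} = \frac{81}{-210} + \frac{71}{20 \cdot 20} = 81 \left(- \frac{1}{210}\right) + \frac{71}{400} = - \frac{27}{70} + 71 \cdot \frac{1}{400} = - \frac{27}{70} + \frac{71}{400} = - \frac{583}{2800}$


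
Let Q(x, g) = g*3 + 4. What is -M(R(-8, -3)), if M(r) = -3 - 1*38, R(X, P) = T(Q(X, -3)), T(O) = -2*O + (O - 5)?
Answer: 41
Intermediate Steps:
Q(x, g) = 4 + 3*g (Q(x, g) = 3*g + 4 = 4 + 3*g)
T(O) = -5 - O (T(O) = -2*O + (-5 + O) = -5 - O)
R(X, P) = 0 (R(X, P) = -5 - (4 + 3*(-3)) = -5 - (4 - 9) = -5 - 1*(-5) = -5 + 5 = 0)
M(r) = -41 (M(r) = -3 - 38 = -41)
-M(R(-8, -3)) = -1*(-41) = 41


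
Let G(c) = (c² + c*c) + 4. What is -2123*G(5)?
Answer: -114642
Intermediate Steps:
G(c) = 4 + 2*c² (G(c) = (c² + c²) + 4 = 2*c² + 4 = 4 + 2*c²)
-2123*G(5) = -2123*(4 + 2*5²) = -2123*(4 + 2*25) = -2123*(4 + 50) = -2123*54 = -114642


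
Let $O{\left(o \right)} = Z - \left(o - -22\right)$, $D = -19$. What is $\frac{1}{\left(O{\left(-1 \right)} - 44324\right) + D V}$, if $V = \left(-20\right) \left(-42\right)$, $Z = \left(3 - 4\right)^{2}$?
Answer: $- \frac{1}{60304} \approx -1.6583 \cdot 10^{-5}$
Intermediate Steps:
$Z = 1$ ($Z = \left(-1\right)^{2} = 1$)
$V = 840$
$O{\left(o \right)} = -21 - o$ ($O{\left(o \right)} = 1 - \left(o - -22\right) = 1 - \left(o + 22\right) = 1 - \left(22 + o\right) = -21 - o$)
$\frac{1}{\left(O{\left(-1 \right)} - 44324\right) + D V} = \frac{1}{\left(\left(-21 - -1\right) - 44324\right) - 15960} = \frac{1}{\left(\left(-21 + 1\right) - 44324\right) - 15960} = \frac{1}{\left(-20 - 44324\right) - 15960} = \frac{1}{-44344 - 15960} = \frac{1}{-60304} = - \frac{1}{60304}$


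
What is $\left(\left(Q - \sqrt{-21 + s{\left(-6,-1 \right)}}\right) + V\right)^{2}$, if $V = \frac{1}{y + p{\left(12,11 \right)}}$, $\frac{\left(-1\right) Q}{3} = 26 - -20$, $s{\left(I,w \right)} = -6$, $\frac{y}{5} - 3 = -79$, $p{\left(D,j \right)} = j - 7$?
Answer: $\frac{2688651169}{141376} + \frac{155667 i \sqrt{3}}{188} \approx 19018.0 + 1434.2 i$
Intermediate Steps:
$p{\left(D,j \right)} = -7 + j$
$y = -380$ ($y = 15 + 5 \left(-79\right) = 15 - 395 = -380$)
$Q = -138$ ($Q = - 3 \left(26 - -20\right) = - 3 \left(26 + 20\right) = \left(-3\right) 46 = -138$)
$V = - \frac{1}{376}$ ($V = \frac{1}{-380 + \left(-7 + 11\right)} = \frac{1}{-380 + 4} = \frac{1}{-376} = - \frac{1}{376} \approx -0.0026596$)
$\left(\left(Q - \sqrt{-21 + s{\left(-6,-1 \right)}}\right) + V\right)^{2} = \left(\left(-138 - \sqrt{-21 - 6}\right) - \frac{1}{376}\right)^{2} = \left(\left(-138 - \sqrt{-27}\right) - \frac{1}{376}\right)^{2} = \left(\left(-138 - 3 i \sqrt{3}\right) - \frac{1}{376}\right)^{2} = \left(- \frac{51889}{376} - 3 i \sqrt{3}\right)^{2}$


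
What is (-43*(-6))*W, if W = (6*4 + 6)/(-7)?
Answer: -7740/7 ≈ -1105.7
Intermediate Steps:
W = -30/7 (W = (24 + 6)*(-⅐) = 30*(-⅐) = -30/7 ≈ -4.2857)
(-43*(-6))*W = -43*(-6)*(-30/7) = 258*(-30/7) = -7740/7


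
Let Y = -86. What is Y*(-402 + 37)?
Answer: 31390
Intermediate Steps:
Y*(-402 + 37) = -86*(-402 + 37) = -86*(-365) = 31390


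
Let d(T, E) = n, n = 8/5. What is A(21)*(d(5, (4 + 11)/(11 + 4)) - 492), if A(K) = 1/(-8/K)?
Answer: 12873/10 ≈ 1287.3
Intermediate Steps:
n = 8/5 (n = 8*(⅕) = 8/5 ≈ 1.6000)
d(T, E) = 8/5
A(K) = -K/8
A(21)*(d(5, (4 + 11)/(11 + 4)) - 492) = (-⅛*21)*(8/5 - 492) = -21/8*(-2452/5) = 12873/10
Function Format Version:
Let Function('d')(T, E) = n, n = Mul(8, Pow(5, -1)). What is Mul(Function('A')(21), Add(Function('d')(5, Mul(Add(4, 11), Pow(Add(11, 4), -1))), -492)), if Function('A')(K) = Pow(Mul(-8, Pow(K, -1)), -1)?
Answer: Rational(12873, 10) ≈ 1287.3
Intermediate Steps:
n = Rational(8, 5) (n = Mul(8, Rational(1, 5)) = Rational(8, 5) ≈ 1.6000)
Function('d')(T, E) = Rational(8, 5)
Function('A')(K) = Mul(Rational(-1, 8), K)
Mul(Function('A')(21), Add(Function('d')(5, Mul(Add(4, 11), Pow(Add(11, 4), -1))), -492)) = Mul(Mul(Rational(-1, 8), 21), Add(Rational(8, 5), -492)) = Mul(Rational(-21, 8), Rational(-2452, 5)) = Rational(12873, 10)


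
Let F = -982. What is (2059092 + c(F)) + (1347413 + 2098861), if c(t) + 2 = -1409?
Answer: 5503955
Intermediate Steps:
c(t) = -1411 (c(t) = -2 - 1409 = -1411)
(2059092 + c(F)) + (1347413 + 2098861) = (2059092 - 1411) + (1347413 + 2098861) = 2057681 + 3446274 = 5503955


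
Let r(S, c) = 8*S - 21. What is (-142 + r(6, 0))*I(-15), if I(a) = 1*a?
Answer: 1725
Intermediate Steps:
I(a) = a
r(S, c) = -21 + 8*S
(-142 + r(6, 0))*I(-15) = (-142 + (-21 + 8*6))*(-15) = (-142 + (-21 + 48))*(-15) = (-142 + 27)*(-15) = -115*(-15) = 1725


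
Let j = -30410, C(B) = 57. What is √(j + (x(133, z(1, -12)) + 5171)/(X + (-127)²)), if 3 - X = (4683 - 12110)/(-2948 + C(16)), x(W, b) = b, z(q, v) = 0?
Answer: I*√1349428998068218785/6661455 ≈ 174.38*I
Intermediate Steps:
X = 178/413 (X = 3 - (4683 - 12110)/(-2948 + 57) = 3 - (-7427)/(-2891) = 3 - (-7427)*(-1)/2891 = 3 - 1*1061/413 = 3 - 1061/413 = 178/413 ≈ 0.43099)
√(j + (x(133, z(1, -12)) + 5171)/(X + (-127)²)) = √(-30410 + (0 + 5171)/(178/413 + (-127)²)) = √(-30410 + 5171/(178/413 + 16129)) = √(-30410 + 5171/(6661455/413)) = √(-30410 + 5171*(413/6661455)) = √(-30410 + 2135623/6661455) = √(-202572710927/6661455) = I*√1349428998068218785/6661455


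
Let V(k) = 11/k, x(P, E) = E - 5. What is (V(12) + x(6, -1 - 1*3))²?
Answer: 9409/144 ≈ 65.340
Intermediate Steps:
x(P, E) = -5 + E
(V(12) + x(6, -1 - 1*3))² = (11/12 + (-5 + (-1 - 1*3)))² = (11*(1/12) + (-5 + (-1 - 3)))² = (11/12 + (-5 - 4))² = (11/12 - 9)² = (-97/12)² = 9409/144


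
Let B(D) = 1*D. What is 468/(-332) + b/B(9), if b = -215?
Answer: -18898/747 ≈ -25.299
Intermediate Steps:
B(D) = D
468/(-332) + b/B(9) = 468/(-332) - 215/9 = 468*(-1/332) - 215*1/9 = -117/83 - 215/9 = -18898/747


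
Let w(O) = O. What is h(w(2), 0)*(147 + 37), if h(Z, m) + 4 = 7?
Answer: 552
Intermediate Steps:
h(Z, m) = 3 (h(Z, m) = -4 + 7 = 3)
h(w(2), 0)*(147 + 37) = 3*(147 + 37) = 3*184 = 552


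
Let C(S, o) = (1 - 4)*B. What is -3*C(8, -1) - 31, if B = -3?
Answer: -58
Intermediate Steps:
C(S, o) = 9 (C(S, o) = (1 - 4)*(-3) = -3*(-3) = 9)
-3*C(8, -1) - 31 = -3*9 - 31 = -27 - 31 = -58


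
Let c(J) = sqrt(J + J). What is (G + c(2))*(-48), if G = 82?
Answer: -4032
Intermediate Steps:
c(J) = sqrt(2)*sqrt(J) (c(J) = sqrt(2*J) = sqrt(2)*sqrt(J))
(G + c(2))*(-48) = (82 + sqrt(2)*sqrt(2))*(-48) = (82 + 2)*(-48) = 84*(-48) = -4032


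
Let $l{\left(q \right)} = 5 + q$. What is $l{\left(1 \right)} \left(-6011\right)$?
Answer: $-36066$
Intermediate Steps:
$l{\left(1 \right)} \left(-6011\right) = \left(5 + 1\right) \left(-6011\right) = 6 \left(-6011\right) = -36066$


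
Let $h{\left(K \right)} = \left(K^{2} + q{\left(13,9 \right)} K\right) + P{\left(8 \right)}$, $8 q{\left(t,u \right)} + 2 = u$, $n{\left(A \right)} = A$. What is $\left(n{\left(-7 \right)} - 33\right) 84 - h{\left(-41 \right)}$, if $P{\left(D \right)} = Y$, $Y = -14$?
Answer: $- \frac{39929}{8} \approx -4991.1$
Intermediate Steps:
$P{\left(D \right)} = -14$
$q{\left(t,u \right)} = - \frac{1}{4} + \frac{u}{8}$
$h{\left(K \right)} = -14 + K^{2} + \frac{7 K}{8}$ ($h{\left(K \right)} = \left(K^{2} + \left(- \frac{1}{4} + \frac{1}{8} \cdot 9\right) K\right) - 14 = \left(K^{2} + \left(- \frac{1}{4} + \frac{9}{8}\right) K\right) - 14 = \left(K^{2} + \frac{7 K}{8}\right) - 14 = -14 + K^{2} + \frac{7 K}{8}$)
$\left(n{\left(-7 \right)} - 33\right) 84 - h{\left(-41 \right)} = \left(-7 - 33\right) 84 - \left(-14 + \left(-41\right)^{2} + \frac{7}{8} \left(-41\right)\right) = \left(-40\right) 84 - \left(-14 + 1681 - \frac{287}{8}\right) = -3360 - \frac{13049}{8} = - \frac{39929}{8}$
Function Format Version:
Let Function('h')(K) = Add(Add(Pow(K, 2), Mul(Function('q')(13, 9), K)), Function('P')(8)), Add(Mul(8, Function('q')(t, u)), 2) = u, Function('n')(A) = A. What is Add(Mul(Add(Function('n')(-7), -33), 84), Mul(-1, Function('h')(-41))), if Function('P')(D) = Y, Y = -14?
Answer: Rational(-39929, 8) ≈ -4991.1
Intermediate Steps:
Function('P')(D) = -14
Function('q')(t, u) = Add(Rational(-1, 4), Mul(Rational(1, 8), u))
Function('h')(K) = Add(-14, Pow(K, 2), Mul(Rational(7, 8), K)) (Function('h')(K) = Add(Add(Pow(K, 2), Mul(Add(Rational(-1, 4), Mul(Rational(1, 8), 9)), K)), -14) = Add(Add(Pow(K, 2), Mul(Add(Rational(-1, 4), Rational(9, 8)), K)), -14) = Add(Add(Pow(K, 2), Mul(Rational(7, 8), K)), -14) = Add(-14, Pow(K, 2), Mul(Rational(7, 8), K)))
Add(Mul(Add(Function('n')(-7), -33), 84), Mul(-1, Function('h')(-41))) = Add(Mul(Add(-7, -33), 84), Mul(-1, Add(-14, Pow(-41, 2), Mul(Rational(7, 8), -41)))) = Add(Mul(-40, 84), Mul(-1, Add(-14, 1681, Rational(-287, 8)))) = Add(-3360, Mul(-1, Rational(13049, 8))) = Add(-3360, Rational(-13049, 8)) = Rational(-39929, 8)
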